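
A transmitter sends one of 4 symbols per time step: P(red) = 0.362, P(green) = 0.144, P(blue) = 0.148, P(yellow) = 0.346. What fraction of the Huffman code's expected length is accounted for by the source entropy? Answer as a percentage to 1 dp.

Entropy H = −Σ p log₂ p ≈ 1.8710 bits.
Huffman merges: 18/125+37/250→73/250; 73/250+173/500→319/500; 181/500+319/500→1. L = 193/100 ≈ 1.9300.
Efficiency = H/L = 1.8710/1.9300 = 96.9%.

96.9%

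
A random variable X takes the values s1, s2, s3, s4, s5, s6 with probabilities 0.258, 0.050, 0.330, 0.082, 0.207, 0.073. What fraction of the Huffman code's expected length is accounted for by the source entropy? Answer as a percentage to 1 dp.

Entropy H = −Σ p log₂ p ≈ 2.2901 bits.
Huffman merges: 1/20+73/1000→123/1000; 41/500+123/1000→41/200; 41/200+207/1000→103/250; 129/500+33/100→147/250; 103/250+147/250→1. L = 291/125 ≈ 2.3280.
Efficiency = H/L = 2.2901/2.3280 = 98.4%.

98.4%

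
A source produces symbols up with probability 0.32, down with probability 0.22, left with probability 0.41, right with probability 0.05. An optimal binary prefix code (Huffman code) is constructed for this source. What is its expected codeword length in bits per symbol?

1.86 bits/symbol

Repeatedly combine the two least-probable nodes; the expected code length is the sum of the merged weights.
merge 1/20 + 11/50 → 27/100
merge 27/100 + 8/25 → 59/100
merge 41/100 + 59/100 → 1
L = 27/100 + 59/100 + 1 = 93/50 = 1.86 bits/symbol.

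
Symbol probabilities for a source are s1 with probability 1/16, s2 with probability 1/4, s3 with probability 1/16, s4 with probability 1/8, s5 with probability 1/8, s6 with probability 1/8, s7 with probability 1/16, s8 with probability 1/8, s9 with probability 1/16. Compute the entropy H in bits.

Each probability is a power of 1/2, so log₂(1/p) is an integer.
H = Σ p·log₂(1/p) = 1/16·4 + 1/4·2 + 1/16·4 + 1/8·3 + 1/8·3 + 1/8·3 + 1/16·4 + 1/8·3 + 1/16·4 = 3 bits.

3 bits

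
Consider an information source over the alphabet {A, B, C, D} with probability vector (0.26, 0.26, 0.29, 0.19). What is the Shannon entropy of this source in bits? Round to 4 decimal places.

1.9837 bits

H = −Σ pᵢ log₂ pᵢ.
−0.26·log₂(0.26) = 0.5053
−0.26·log₂(0.26) = 0.5053
−0.29·log₂(0.29) = 0.5179
−0.19·log₂(0.19) = 0.4552
Sum ≈ 1.9837 → 1.9837 bits.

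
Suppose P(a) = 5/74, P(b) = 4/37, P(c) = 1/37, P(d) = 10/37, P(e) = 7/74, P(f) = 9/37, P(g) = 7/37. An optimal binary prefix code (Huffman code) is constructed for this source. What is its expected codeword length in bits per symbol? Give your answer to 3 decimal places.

2.581 bits/symbol

Repeatedly combine the two least-probable nodes; the expected code length is the sum of the merged weights.
merge 1/37 + 5/74 → 7/74
merge 7/74 + 7/74 → 7/37
merge 4/37 + 7/37 → 11/37
merge 7/37 + 9/37 → 16/37
merge 10/37 + 11/37 → 21/37
merge 16/37 + 21/37 → 1
L = 7/74 + 7/37 + 11/37 + 16/37 + 21/37 + 1 = 191/74 ≈ 2.581 bits/symbol.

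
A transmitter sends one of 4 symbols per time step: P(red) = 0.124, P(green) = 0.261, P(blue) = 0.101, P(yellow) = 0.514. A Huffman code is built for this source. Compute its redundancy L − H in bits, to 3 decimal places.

0.004 bits

Entropy H = −Σ p log₂ p ≈ 1.7068 bits.
Huffman merges: 101/1000+31/250→9/40; 9/40+261/1000→243/500; 243/500+257/500→1. L = 1711/1000 ≈ 1.7110.
L − H = 1.7110 − 1.7068 = 0.004 bits.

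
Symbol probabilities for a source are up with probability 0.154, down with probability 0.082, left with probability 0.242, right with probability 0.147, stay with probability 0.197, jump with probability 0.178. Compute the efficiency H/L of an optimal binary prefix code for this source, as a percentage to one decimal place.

98.3%

Entropy H = −Σ p log₂ p ≈ 2.5184 bits.
Huffman merges: 41/500+147/1000→229/1000; 77/500+89/500→83/250; 197/1000+229/1000→213/500; 121/500+83/250→287/500; 213/500+287/500→1. L = 2561/1000 ≈ 2.5610.
Efficiency = H/L = 2.5184/2.5610 = 98.3%.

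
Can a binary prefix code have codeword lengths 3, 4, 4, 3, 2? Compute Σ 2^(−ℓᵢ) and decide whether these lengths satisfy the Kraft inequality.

0.625; yes

With common denominator 2^4 = 16: Σ 2^(−ℓᵢ) = 2/16 + 1/16 + 1/16 + 2/16 + 4/16 = 10/16 = 0.625.
Kraft's inequality requires Σ ≤ 1; here Σ = 0.625 ≤ 1, so such a prefix code exists.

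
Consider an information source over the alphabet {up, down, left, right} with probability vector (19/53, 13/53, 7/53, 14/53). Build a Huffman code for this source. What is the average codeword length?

Repeatedly combine the two least-probable nodes; the expected code length is the sum of the merged weights.
merge 7/53 + 13/53 → 20/53
merge 14/53 + 19/53 → 33/53
merge 20/53 + 33/53 → 1
L = 20/53 + 33/53 + 1 = 2 bits/symbol.

2 bits/symbol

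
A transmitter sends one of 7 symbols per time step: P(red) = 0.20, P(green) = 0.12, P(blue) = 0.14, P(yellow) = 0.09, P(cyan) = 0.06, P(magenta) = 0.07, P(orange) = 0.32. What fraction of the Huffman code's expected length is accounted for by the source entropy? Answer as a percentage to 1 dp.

98.8%

Entropy H = −Σ p log₂ p ≈ 2.5793 bits.
Huffman merges: 3/50+7/100→13/100; 9/100+3/25→21/100; 13/100+7/50→27/100; 1/5+21/100→41/100; 27/100+8/25→59/100; 41/100+59/100→1. L = 261/100 ≈ 2.6100.
Efficiency = H/L = 2.5793/2.6100 = 98.8%.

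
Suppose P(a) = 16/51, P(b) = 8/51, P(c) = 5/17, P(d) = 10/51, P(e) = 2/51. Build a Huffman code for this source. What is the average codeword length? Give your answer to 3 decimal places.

Repeatedly combine the two least-probable nodes; the expected code length is the sum of the merged weights.
merge 2/51 + 8/51 → 10/51
merge 10/51 + 10/51 → 20/51
merge 5/17 + 16/51 → 31/51
merge 20/51 + 31/51 → 1
L = 10/51 + 20/51 + 31/51 + 1 = 112/51 ≈ 2.196 bits/symbol.

2.196 bits/symbol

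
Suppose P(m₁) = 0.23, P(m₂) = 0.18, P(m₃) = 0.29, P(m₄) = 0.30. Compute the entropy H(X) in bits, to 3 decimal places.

H = −Σ pᵢ log₂ pᵢ.
−0.23·log₂(0.23) = 0.4877
−0.18·log₂(0.18) = 0.4453
−0.29·log₂(0.29) = 0.5179
−0.30·log₂(0.30) = 0.5211
Sum ≈ 1.9720 → 1.972 bits.

1.972 bits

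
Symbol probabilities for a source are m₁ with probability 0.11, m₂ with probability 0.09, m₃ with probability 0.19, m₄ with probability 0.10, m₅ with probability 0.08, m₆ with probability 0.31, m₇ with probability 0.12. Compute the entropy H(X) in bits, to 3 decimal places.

H = −Σ pᵢ log₂ pᵢ.
−0.11·log₂(0.11) = 0.3503
−0.09·log₂(0.09) = 0.3127
−0.19·log₂(0.19) = 0.4552
−0.10·log₂(0.10) = 0.3322
−0.08·log₂(0.08) = 0.2915
−0.31·log₂(0.31) = 0.5238
−0.12·log₂(0.12) = 0.3671
Sum ≈ 2.6327 → 2.633 bits.

2.633 bits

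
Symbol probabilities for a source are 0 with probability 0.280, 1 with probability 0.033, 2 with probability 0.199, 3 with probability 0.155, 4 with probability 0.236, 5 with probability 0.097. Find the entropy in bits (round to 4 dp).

2.3751 bits

H = −Σ pᵢ log₂ pᵢ.
−0.280·log₂(0.280) = 0.5142
−0.033·log₂(0.033) = 0.1624
−0.199·log₂(0.199) = 0.4635
−0.155·log₂(0.155) = 0.4169
−0.236·log₂(0.236) = 0.4916
−0.097·log₂(0.097) = 0.3265
Sum ≈ 2.3751 → 2.3751 bits.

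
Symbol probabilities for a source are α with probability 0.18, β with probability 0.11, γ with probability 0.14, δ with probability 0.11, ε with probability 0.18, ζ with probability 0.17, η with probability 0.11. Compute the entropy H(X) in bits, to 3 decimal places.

2.773 bits

H = −Σ pᵢ log₂ pᵢ.
−0.18·log₂(0.18) = 0.4453
−0.11·log₂(0.11) = 0.3503
−0.14·log₂(0.14) = 0.3971
−0.11·log₂(0.11) = 0.3503
−0.18·log₂(0.18) = 0.4453
−0.17·log₂(0.17) = 0.4346
−0.11·log₂(0.11) = 0.3503
Sum ≈ 2.7732 → 2.773 bits.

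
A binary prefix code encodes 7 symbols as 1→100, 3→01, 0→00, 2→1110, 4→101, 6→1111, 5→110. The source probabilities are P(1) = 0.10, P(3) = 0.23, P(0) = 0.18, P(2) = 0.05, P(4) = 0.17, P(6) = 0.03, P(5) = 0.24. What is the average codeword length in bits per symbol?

L̄ = Σ pᵢ·ℓᵢ = 0.10·3 + 0.23·2 + 0.18·2 + 0.05·4 + 0.17·3 + 0.03·4 + 0.24·3 = 2.67 bits/symbol.

2.67 bits/symbol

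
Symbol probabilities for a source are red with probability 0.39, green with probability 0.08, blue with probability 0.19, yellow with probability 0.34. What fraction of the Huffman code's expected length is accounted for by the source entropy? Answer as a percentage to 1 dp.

Entropy H = −Σ p log₂ p ≈ 1.8057 bits.
Huffman merges: 2/25+19/100→27/100; 27/100+17/50→61/100; 39/100+61/100→1. L = 47/25 ≈ 1.8800.
Efficiency = H/L = 1.8057/1.8800 = 96.0%.

96.0%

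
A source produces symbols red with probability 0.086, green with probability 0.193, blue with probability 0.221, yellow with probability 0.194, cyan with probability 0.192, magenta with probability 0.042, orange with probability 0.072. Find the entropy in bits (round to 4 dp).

H = −Σ pᵢ log₂ pᵢ.
−0.086·log₂(0.086) = 0.3044
−0.193·log₂(0.193) = 0.4581
−0.221·log₂(0.221) = 0.4813
−0.194·log₂(0.194) = 0.4590
−0.192·log₂(0.192) = 0.4571
−0.042·log₂(0.042) = 0.1921
−0.072·log₂(0.072) = 0.2733
Sum ≈ 2.6252 → 2.6252 bits.

2.6252 bits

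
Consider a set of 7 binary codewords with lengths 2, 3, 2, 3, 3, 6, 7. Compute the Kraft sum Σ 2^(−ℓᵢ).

0.8984375

With common denominator 2^7 = 128: Σ 2^(−ℓᵢ) = 32/128 + 16/128 + 32/128 + 16/128 + 16/128 + 2/128 + 1/128 = 115/128 = 0.8984375.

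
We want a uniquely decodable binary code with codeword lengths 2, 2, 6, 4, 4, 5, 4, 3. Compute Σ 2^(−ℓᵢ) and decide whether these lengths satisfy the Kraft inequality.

With common denominator 2^6 = 64: Σ 2^(−ℓᵢ) = 16/64 + 16/64 + 1/64 + 4/64 + 4/64 + 2/64 + 4/64 + 8/64 = 55/64 = 0.859375.
Kraft's inequality requires Σ ≤ 1; here Σ = 0.859375 ≤ 1, so such a prefix code exists.

0.859375; yes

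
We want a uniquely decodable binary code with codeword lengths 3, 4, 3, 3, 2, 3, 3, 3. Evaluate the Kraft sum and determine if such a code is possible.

1.0625; no

With common denominator 2^4 = 16: Σ 2^(−ℓᵢ) = 2/16 + 1/16 + 2/16 + 2/16 + 4/16 + 2/16 + 2/16 + 2/16 = 17/16 = 1.0625.
Kraft's inequality requires Σ ≤ 1; here Σ = 1.0625 > 1, so no such prefix code exists.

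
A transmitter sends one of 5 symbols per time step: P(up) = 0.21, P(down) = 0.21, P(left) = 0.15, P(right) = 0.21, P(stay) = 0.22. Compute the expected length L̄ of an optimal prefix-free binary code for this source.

Repeatedly combine the two least-probable nodes; the expected code length is the sum of the merged weights.
merge 3/20 + 21/100 → 9/25
merge 21/100 + 21/100 → 21/50
merge 11/50 + 9/25 → 29/50
merge 21/50 + 29/50 → 1
L = 9/25 + 21/50 + 29/50 + 1 = 59/25 = 2.36 bits/symbol.

2.36 bits/symbol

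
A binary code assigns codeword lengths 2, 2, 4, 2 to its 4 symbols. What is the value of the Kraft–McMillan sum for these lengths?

0.8125

With common denominator 2^4 = 16: Σ 2^(−ℓᵢ) = 4/16 + 4/16 + 1/16 + 4/16 = 13/16 = 0.8125.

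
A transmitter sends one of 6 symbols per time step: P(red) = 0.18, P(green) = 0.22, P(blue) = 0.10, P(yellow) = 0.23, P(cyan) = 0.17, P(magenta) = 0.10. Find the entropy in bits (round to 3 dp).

H = −Σ pᵢ log₂ pᵢ.
−0.18·log₂(0.18) = 0.4453
−0.22·log₂(0.22) = 0.4806
−0.10·log₂(0.10) = 0.3322
−0.23·log₂(0.23) = 0.4877
−0.17·log₂(0.17) = 0.4346
−0.10·log₂(0.10) = 0.3322
Sum ≈ 2.5125 → 2.513 bits.

2.513 bits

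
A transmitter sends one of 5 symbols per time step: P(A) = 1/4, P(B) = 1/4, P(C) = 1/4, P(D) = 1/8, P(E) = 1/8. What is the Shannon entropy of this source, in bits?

2.25 bits

Each probability is a power of 1/2, so log₂(1/p) is an integer.
H = Σ p·log₂(1/p) = 1/4·2 + 1/4·2 + 1/4·2 + 1/8·3 + 1/8·3 = 2.25 bits.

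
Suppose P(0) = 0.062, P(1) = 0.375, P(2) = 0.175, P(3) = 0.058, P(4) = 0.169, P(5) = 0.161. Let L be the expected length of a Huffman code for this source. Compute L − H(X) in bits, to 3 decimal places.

Entropy H = −Σ p log₂ p ≈ 2.3153 bits.
Huffman merges: 29/500+31/500→3/25; 3/25+161/1000→281/1000; 169/1000+7/40→43/125; 281/1000+43/125→5/8; 3/8+5/8→1. L = 237/100 ≈ 2.3700.
L − H = 2.3700 − 2.3153 = 0.055 bits.

0.055 bits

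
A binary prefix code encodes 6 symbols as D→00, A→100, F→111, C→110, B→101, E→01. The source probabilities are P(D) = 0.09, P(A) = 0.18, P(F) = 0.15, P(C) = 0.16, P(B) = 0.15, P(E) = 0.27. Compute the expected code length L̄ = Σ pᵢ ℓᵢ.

L̄ = Σ pᵢ·ℓᵢ = 0.09·2 + 0.18·3 + 0.15·3 + 0.16·3 + 0.15·3 + 0.27·2 = 2.64 bits/symbol.

2.64 bits/symbol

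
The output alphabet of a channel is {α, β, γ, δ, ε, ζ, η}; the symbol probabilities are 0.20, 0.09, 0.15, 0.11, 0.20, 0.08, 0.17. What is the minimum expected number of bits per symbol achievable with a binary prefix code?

Repeatedly combine the two least-probable nodes; the expected code length is the sum of the merged weights.
merge 2/25 + 9/100 → 17/100
merge 11/100 + 3/20 → 13/50
merge 17/100 + 17/100 → 17/50
merge 1/5 + 1/5 → 2/5
merge 13/50 + 17/50 → 3/5
merge 2/5 + 3/5 → 1
L = 17/100 + 13/50 + 17/50 + 2/5 + 3/5 + 1 = 277/100 = 2.77 bits/symbol.

2.77 bits/symbol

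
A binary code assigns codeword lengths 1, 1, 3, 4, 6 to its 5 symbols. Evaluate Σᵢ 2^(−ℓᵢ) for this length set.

1.203125

With common denominator 2^6 = 64: Σ 2^(−ℓᵢ) = 32/64 + 32/64 + 8/64 + 4/64 + 1/64 = 77/64 = 1.203125.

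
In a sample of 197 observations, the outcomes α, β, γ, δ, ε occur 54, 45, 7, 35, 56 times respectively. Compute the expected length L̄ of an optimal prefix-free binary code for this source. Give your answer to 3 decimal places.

2.213 bits/symbol

Probabilities are the counts divided by 197.
Repeatedly combine the two least-probable nodes; the expected code length is the sum of the merged weights.
merge 7/197 + 35/197 → 42/197
merge 42/197 + 45/197 → 87/197
merge 54/197 + 56/197 → 110/197
merge 87/197 + 110/197 → 1
L = 42/197 + 87/197 + 110/197 + 1 = 436/197 ≈ 2.213 bits/symbol.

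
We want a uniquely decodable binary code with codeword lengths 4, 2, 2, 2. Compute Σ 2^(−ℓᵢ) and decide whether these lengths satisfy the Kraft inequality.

With common denominator 2^4 = 16: Σ 2^(−ℓᵢ) = 1/16 + 4/16 + 4/16 + 4/16 = 13/16 = 0.8125.
Kraft's inequality requires Σ ≤ 1; here Σ = 0.8125 ≤ 1, so such a prefix code exists.

0.8125; yes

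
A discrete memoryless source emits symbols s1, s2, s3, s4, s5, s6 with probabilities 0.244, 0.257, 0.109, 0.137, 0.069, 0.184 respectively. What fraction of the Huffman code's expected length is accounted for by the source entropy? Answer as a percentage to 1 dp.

Entropy H = −Σ p log₂ p ≈ 2.4573 bits.
Huffman merges: 69/1000+109/1000→89/500; 137/1000+89/500→63/200; 23/125+61/250→107/250; 257/1000+63/200→143/250; 107/250+143/250→1. L = 2493/1000 ≈ 2.4930.
Efficiency = H/L = 2.4573/2.4930 = 98.6%.

98.6%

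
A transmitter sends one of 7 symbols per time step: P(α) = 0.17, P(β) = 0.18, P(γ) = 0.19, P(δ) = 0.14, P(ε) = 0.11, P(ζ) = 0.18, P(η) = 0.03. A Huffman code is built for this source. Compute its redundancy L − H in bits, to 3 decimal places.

Entropy H = −Σ p log₂ p ≈ 2.6796 bits.
Huffman merges: 3/100+11/100→7/50; 7/50+7/50→7/25; 17/100+9/50→7/20; 9/50+19/100→37/100; 7/25+7/20→63/100; 37/100+63/100→1. L = 277/100 ≈ 2.7700.
L − H = 2.7700 − 2.6796 = 0.090 bits.

0.090 bits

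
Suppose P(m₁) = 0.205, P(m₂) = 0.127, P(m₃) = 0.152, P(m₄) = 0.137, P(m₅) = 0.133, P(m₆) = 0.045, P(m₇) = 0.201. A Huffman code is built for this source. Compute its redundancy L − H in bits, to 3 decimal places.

0.060 bits

Entropy H = −Σ p log₂ p ≈ 2.7065 bits.
Huffman merges: 9/200+127/1000→43/250; 133/1000+137/1000→27/100; 19/125+43/250→81/250; 201/1000+41/200→203/500; 27/100+81/250→297/500; 203/500+297/500→1. L = 1383/500 ≈ 2.7660.
L − H = 2.7660 − 2.7065 = 0.060 bits.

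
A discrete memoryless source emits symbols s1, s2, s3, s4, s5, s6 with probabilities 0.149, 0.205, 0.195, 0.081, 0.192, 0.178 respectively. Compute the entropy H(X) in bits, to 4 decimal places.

2.5319 bits

H = −Σ pᵢ log₂ pᵢ.
−0.149·log₂(0.149) = 0.4092
−0.205·log₂(0.205) = 0.4687
−0.195·log₂(0.195) = 0.4599
−0.081·log₂(0.081) = 0.2937
−0.192·log₂(0.192) = 0.4571
−0.178·log₂(0.178) = 0.4432
Sum ≈ 2.5319 → 2.5319 bits.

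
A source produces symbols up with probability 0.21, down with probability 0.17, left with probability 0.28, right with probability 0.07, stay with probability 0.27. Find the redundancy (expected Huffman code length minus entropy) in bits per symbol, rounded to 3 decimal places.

0.040 bits

Entropy H = −Σ p log₂ p ≈ 2.2002 bits.
Huffman merges: 7/100+17/100→6/25; 21/100+6/25→9/20; 27/100+7/25→11/20; 9/20+11/20→1. L = 56/25 ≈ 2.2400.
L − H = 2.2400 − 2.2002 = 0.040 bits.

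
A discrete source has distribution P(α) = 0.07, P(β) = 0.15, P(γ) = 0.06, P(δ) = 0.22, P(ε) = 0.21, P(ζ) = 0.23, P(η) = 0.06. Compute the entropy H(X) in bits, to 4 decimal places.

H = −Σ pᵢ log₂ pᵢ.
−0.07·log₂(0.07) = 0.2686
−0.15·log₂(0.15) = 0.4105
−0.06·log₂(0.06) = 0.2435
−0.22·log₂(0.22) = 0.4806
−0.21·log₂(0.21) = 0.4728
−0.23·log₂(0.23) = 0.4877
−0.06·log₂(0.06) = 0.2435
Sum ≈ 2.6072 → 2.6072 bits.

2.6072 bits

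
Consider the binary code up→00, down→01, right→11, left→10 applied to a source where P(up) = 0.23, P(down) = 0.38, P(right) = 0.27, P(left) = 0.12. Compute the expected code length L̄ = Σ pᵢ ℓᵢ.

L̄ = Σ pᵢ·ℓᵢ = 0.23·2 + 0.38·2 + 0.27·2 + 0.12·2 = 2 bits/symbol.

2 bits/symbol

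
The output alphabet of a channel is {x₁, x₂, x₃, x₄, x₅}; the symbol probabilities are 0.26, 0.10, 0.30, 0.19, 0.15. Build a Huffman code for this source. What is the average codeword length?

2.25 bits/symbol

Repeatedly combine the two least-probable nodes; the expected code length is the sum of the merged weights.
merge 1/10 + 3/20 → 1/4
merge 19/100 + 1/4 → 11/25
merge 13/50 + 3/10 → 14/25
merge 11/25 + 14/25 → 1
L = 1/4 + 11/25 + 14/25 + 1 = 9/4 = 2.25 bits/symbol.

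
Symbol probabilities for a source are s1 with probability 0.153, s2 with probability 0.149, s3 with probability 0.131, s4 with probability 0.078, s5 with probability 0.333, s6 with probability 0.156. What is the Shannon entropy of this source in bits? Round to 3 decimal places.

2.441 bits

H = −Σ pᵢ log₂ pᵢ.
−0.153·log₂(0.153) = 0.4144
−0.149·log₂(0.149) = 0.4092
−0.131·log₂(0.131) = 0.3841
−0.078·log₂(0.078) = 0.2871
−0.333·log₂(0.333) = 0.5283
−0.156·log₂(0.156) = 0.4181
Sum ≈ 2.4413 → 2.441 bits.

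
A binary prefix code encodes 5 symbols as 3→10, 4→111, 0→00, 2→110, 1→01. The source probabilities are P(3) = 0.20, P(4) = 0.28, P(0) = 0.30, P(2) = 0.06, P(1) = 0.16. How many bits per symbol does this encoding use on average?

L̄ = Σ pᵢ·ℓᵢ = 0.20·2 + 0.28·3 + 0.30·2 + 0.06·3 + 0.16·2 = 2.34 bits/symbol.

2.34 bits/symbol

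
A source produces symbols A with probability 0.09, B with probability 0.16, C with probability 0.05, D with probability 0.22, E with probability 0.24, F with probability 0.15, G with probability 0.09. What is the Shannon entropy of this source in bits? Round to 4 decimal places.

H = −Σ pᵢ log₂ pᵢ.
−0.09·log₂(0.09) = 0.3127
−0.16·log₂(0.16) = 0.4230
−0.05·log₂(0.05) = 0.2161
−0.22·log₂(0.22) = 0.4806
−0.24·log₂(0.24) = 0.4941
−0.15·log₂(0.15) = 0.4105
−0.09·log₂(0.09) = 0.3127
Sum ≈ 2.6497 → 2.6497 bits.

2.6497 bits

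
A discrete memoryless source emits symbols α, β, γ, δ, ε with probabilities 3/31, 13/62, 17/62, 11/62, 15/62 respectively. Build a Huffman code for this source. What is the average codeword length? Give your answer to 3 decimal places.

Repeatedly combine the two least-probable nodes; the expected code length is the sum of the merged weights.
merge 3/31 + 11/62 → 17/62
merge 13/62 + 15/62 → 14/31
merge 17/62 + 17/62 → 17/31
merge 14/31 + 17/31 → 1
L = 17/62 + 14/31 + 17/31 + 1 = 141/62 ≈ 2.274 bits/symbol.

2.274 bits/symbol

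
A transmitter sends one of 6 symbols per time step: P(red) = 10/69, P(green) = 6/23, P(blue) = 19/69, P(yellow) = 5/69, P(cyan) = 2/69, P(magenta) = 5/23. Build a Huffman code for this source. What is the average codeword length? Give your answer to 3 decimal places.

Repeatedly combine the two least-probable nodes; the expected code length is the sum of the merged weights.
merge 2/69 + 5/69 → 7/69
merge 7/69 + 10/69 → 17/69
merge 5/23 + 17/69 → 32/69
merge 6/23 + 19/69 → 37/69
merge 32/69 + 37/69 → 1
L = 7/69 + 17/69 + 32/69 + 37/69 + 1 = 54/23 ≈ 2.348 bits/symbol.

2.348 bits/symbol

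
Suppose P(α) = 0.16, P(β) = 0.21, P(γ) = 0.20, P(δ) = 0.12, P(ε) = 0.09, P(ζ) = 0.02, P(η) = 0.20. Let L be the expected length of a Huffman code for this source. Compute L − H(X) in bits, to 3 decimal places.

Entropy H = −Σ p log₂ p ≈ 2.6172 bits.
Huffman merges: 1/50+9/100→11/100; 11/100+3/25→23/100; 4/25+1/5→9/25; 1/5+21/100→41/100; 23/100+9/25→59/100; 41/100+59/100→1. L = 27/10 ≈ 2.7000.
L − H = 2.7000 − 2.6172 = 0.083 bits.

0.083 bits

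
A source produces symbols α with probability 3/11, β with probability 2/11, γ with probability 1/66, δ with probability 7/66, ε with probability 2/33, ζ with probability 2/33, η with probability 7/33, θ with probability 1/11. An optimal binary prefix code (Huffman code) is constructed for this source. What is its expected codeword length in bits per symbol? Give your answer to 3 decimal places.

Repeatedly combine the two least-probable nodes; the expected code length is the sum of the merged weights.
merge 1/66 + 2/33 → 5/66
merge 2/33 + 5/66 → 3/22
merge 1/11 + 7/66 → 13/66
merge 3/22 + 2/11 → 7/22
merge 13/66 + 7/33 → 9/22
merge 3/11 + 7/22 → 13/22
merge 9/22 + 13/22 → 1
L = 5/66 + 3/22 + 13/66 + 7/22 + 9/22 + 13/22 + 1 = 30/11 ≈ 2.727 bits/symbol.

2.727 bits/symbol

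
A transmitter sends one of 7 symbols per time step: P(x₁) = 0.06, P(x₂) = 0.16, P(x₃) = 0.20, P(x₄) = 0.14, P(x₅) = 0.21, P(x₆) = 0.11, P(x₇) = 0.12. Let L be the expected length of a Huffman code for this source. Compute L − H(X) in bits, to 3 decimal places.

0.042 bits

Entropy H = −Σ p log₂ p ≈ 2.7182 bits.
Huffman merges: 3/50+11/100→17/100; 3/25+7/50→13/50; 4/25+17/100→33/100; 1/5+21/100→41/100; 13/50+33/100→59/100; 41/100+59/100→1. L = 69/25 ≈ 2.7600.
L − H = 2.7600 − 2.7182 = 0.042 bits.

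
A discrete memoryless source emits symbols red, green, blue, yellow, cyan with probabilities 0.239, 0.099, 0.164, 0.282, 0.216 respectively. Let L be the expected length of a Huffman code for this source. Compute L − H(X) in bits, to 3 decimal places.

Entropy H = −Σ p log₂ p ≈ 2.2441 bits.
Huffman merges: 99/1000+41/250→263/1000; 27/125+239/1000→91/200; 263/1000+141/500→109/200; 91/200+109/200→1. L = 2263/1000 ≈ 2.2630.
L − H = 2.2630 − 2.2441 = 0.019 bits.

0.019 bits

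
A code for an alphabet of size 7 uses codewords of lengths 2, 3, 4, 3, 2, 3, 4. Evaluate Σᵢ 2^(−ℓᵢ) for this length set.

With common denominator 2^4 = 16: Σ 2^(−ℓᵢ) = 4/16 + 2/16 + 1/16 + 2/16 + 4/16 + 2/16 + 1/16 = 16/16 = 1.

1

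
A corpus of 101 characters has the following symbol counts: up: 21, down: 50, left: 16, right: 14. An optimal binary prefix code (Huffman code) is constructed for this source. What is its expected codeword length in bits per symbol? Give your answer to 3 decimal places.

Probabilities are the counts divided by 101.
Repeatedly combine the two least-probable nodes; the expected code length is the sum of the merged weights.
merge 14/101 + 16/101 → 30/101
merge 21/101 + 30/101 → 51/101
merge 50/101 + 51/101 → 1
L = 30/101 + 51/101 + 1 = 182/101 ≈ 1.802 bits/symbol.

1.802 bits/symbol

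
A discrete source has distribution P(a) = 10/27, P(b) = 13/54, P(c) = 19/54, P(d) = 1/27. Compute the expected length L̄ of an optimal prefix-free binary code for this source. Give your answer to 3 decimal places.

1.907 bits/symbol

Repeatedly combine the two least-probable nodes; the expected code length is the sum of the merged weights.
merge 1/27 + 13/54 → 5/18
merge 5/18 + 19/54 → 17/27
merge 10/27 + 17/27 → 1
L = 5/18 + 17/27 + 1 = 103/54 ≈ 1.907 bits/symbol.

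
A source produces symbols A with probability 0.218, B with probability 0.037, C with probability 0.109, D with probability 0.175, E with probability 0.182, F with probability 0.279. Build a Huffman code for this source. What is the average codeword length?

Repeatedly combine the two least-probable nodes; the expected code length is the sum of the merged weights.
merge 37/1000 + 109/1000 → 73/500
merge 73/500 + 7/40 → 321/1000
merge 91/500 + 109/500 → 2/5
merge 279/1000 + 321/1000 → 3/5
merge 2/5 + 3/5 → 1
L = 73/500 + 321/1000 + 2/5 + 3/5 + 1 = 2467/1000 = 2.467 bits/symbol.

2.467 bits/symbol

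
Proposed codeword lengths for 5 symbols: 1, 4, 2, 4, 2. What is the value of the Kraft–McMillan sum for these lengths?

1.125

With common denominator 2^4 = 16: Σ 2^(−ℓᵢ) = 8/16 + 1/16 + 4/16 + 1/16 + 4/16 = 18/16 = 1.125.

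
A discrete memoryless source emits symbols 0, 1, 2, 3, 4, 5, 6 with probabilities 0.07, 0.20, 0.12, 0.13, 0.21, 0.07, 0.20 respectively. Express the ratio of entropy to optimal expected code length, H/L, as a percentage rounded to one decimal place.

Entropy H = −Σ p log₂ p ≈ 2.6884 bits.
Huffman merges: 7/100+7/100→7/50; 3/25+13/100→1/4; 7/50+1/5→17/50; 1/5+21/100→41/100; 1/4+17/50→59/100; 41/100+59/100→1. L = 273/100 ≈ 2.7300.
Efficiency = H/L = 2.6884/2.7300 = 98.5%.

98.5%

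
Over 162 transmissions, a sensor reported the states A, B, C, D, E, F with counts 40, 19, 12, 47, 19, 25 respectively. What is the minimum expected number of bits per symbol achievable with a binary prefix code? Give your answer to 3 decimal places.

2.463 bits/symbol

Probabilities are the counts divided by 162.
Repeatedly combine the two least-probable nodes; the expected code length is the sum of the merged weights.
merge 2/27 + 19/162 → 31/162
merge 19/162 + 25/162 → 22/81
merge 31/162 + 20/81 → 71/162
merge 22/81 + 47/162 → 91/162
merge 71/162 + 91/162 → 1
L = 31/162 + 22/81 + 71/162 + 91/162 + 1 = 133/54 ≈ 2.463 bits/symbol.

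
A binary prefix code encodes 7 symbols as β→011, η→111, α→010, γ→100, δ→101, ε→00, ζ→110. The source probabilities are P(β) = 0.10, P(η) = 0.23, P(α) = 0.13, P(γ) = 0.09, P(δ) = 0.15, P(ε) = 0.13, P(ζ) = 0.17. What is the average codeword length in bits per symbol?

L̄ = Σ pᵢ·ℓᵢ = 0.10·3 + 0.23·3 + 0.13·3 + 0.09·3 + 0.15·3 + 0.13·2 + 0.17·3 = 2.87 bits/symbol.

2.87 bits/symbol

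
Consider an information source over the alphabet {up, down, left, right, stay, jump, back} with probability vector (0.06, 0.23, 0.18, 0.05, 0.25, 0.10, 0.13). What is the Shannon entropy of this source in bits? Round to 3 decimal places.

H = −Σ pᵢ log₂ pᵢ.
−0.06·log₂(0.06) = 0.2435
−0.23·log₂(0.23) = 0.4877
−0.18·log₂(0.18) = 0.4453
−0.05·log₂(0.05) = 0.2161
−0.25·log₂(0.25) = 0.5000
−0.10·log₂(0.10) = 0.3322
−0.13·log₂(0.13) = 0.3826
Sum ≈ 2.6074 → 2.607 bits.

2.607 bits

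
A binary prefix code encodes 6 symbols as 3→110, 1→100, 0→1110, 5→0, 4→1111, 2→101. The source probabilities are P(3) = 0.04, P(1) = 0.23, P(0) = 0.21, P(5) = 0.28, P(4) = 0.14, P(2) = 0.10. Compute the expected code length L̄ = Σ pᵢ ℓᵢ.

2.79 bits/symbol

L̄ = Σ pᵢ·ℓᵢ = 0.04·3 + 0.23·3 + 0.21·4 + 0.28·1 + 0.14·4 + 0.10·3 = 2.79 bits/symbol.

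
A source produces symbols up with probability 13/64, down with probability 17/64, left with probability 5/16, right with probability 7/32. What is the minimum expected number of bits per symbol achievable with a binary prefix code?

Repeatedly combine the two least-probable nodes; the expected code length is the sum of the merged weights.
merge 13/64 + 7/32 → 27/64
merge 17/64 + 5/16 → 37/64
merge 27/64 + 37/64 → 1
L = 27/64 + 37/64 + 1 = 2 bits/symbol.

2 bits/symbol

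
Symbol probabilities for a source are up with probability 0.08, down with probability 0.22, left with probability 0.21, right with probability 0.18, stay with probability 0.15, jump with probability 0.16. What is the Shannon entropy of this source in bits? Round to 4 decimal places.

2.5238 bits

H = −Σ pᵢ log₂ pᵢ.
−0.08·log₂(0.08) = 0.2915
−0.22·log₂(0.22) = 0.4806
−0.21·log₂(0.21) = 0.4728
−0.18·log₂(0.18) = 0.4453
−0.15·log₂(0.15) = 0.4105
−0.16·log₂(0.16) = 0.4230
Sum ≈ 2.5238 → 2.5238 bits.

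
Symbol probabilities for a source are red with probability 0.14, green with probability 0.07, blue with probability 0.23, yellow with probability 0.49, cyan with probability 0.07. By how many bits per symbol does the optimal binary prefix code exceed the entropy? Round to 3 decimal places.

Entropy H = −Σ p log₂ p ≈ 1.9262 bits.
Huffman merges: 7/100+7/100→7/50; 7/50+7/50→7/25; 23/100+7/25→51/100; 49/100+51/100→1. L = 193/100 ≈ 1.9300.
L − H = 1.9300 − 1.9262 = 0.004 bits.

0.004 bits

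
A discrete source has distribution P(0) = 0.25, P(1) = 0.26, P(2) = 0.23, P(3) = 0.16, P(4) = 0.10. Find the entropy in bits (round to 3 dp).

H = −Σ pᵢ log₂ pᵢ.
−0.25·log₂(0.25) = 0.5000
−0.26·log₂(0.26) = 0.5053
−0.23·log₂(0.23) = 0.4877
−0.16·log₂(0.16) = 0.4230
−0.10·log₂(0.10) = 0.3322
Sum ≈ 2.2482 → 2.248 bits.

2.248 bits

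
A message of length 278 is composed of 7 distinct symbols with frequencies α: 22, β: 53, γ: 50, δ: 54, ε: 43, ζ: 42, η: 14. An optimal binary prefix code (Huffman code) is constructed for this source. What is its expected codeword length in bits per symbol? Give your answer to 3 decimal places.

Probabilities are the counts divided by 278.
Repeatedly combine the two least-probable nodes; the expected code length is the sum of the merged weights.
merge 7/139 + 11/139 → 18/139
merge 18/139 + 21/139 → 39/139
merge 43/278 + 25/139 → 93/278
merge 53/278 + 27/139 → 107/278
merge 39/139 + 93/278 → 171/278
merge 107/278 + 171/278 → 1
L = 18/139 + 39/139 + 93/278 + 107/278 + 171/278 + 1 = 763/278 ≈ 2.745 bits/symbol.

2.745 bits/symbol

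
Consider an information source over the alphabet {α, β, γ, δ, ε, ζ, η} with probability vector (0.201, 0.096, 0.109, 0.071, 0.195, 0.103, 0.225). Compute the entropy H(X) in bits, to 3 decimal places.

2.691 bits

H = −Σ pᵢ log₂ pᵢ.
−0.201·log₂(0.201) = 0.4653
−0.096·log₂(0.096) = 0.3246
−0.109·log₂(0.109) = 0.3485
−0.071·log₂(0.071) = 0.2709
−0.195·log₂(0.195) = 0.4599
−0.103·log₂(0.103) = 0.3378
−0.225·log₂(0.225) = 0.4842
Sum ≈ 2.6912 → 2.691 bits.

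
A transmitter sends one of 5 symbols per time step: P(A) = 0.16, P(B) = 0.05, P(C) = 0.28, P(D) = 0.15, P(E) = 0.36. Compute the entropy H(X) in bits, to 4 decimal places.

H = −Σ pᵢ log₂ pᵢ.
−0.16·log₂(0.16) = 0.4230
−0.05·log₂(0.05) = 0.2161
−0.28·log₂(0.28) = 0.5142
−0.15·log₂(0.15) = 0.4105
−0.36·log₂(0.36) = 0.5306
Sum ≈ 2.0945 → 2.0945 bits.

2.0945 bits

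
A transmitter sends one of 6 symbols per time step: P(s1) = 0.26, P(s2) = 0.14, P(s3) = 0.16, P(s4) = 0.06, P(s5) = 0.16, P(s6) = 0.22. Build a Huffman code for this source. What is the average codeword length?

2.52 bits/symbol

Repeatedly combine the two least-probable nodes; the expected code length is the sum of the merged weights.
merge 3/50 + 7/50 → 1/5
merge 4/25 + 4/25 → 8/25
merge 1/5 + 11/50 → 21/50
merge 13/50 + 8/25 → 29/50
merge 21/50 + 29/50 → 1
L = 1/5 + 8/25 + 21/50 + 29/50 + 1 = 63/25 = 2.52 bits/symbol.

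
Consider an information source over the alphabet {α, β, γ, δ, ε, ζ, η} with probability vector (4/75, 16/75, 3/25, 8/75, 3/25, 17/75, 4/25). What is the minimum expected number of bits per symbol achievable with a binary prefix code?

2.72 bits/symbol

Repeatedly combine the two least-probable nodes; the expected code length is the sum of the merged weights.
merge 4/75 + 8/75 → 4/25
merge 3/25 + 3/25 → 6/25
merge 4/25 + 4/25 → 8/25
merge 16/75 + 17/75 → 11/25
merge 6/25 + 8/25 → 14/25
merge 11/25 + 14/25 → 1
L = 4/25 + 6/25 + 8/25 + 11/25 + 14/25 + 1 = 68/25 = 2.72 bits/symbol.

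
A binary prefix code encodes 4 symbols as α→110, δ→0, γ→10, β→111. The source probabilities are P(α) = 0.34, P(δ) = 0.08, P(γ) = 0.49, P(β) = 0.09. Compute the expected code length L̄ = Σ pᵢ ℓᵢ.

2.35 bits/symbol

L̄ = Σ pᵢ·ℓᵢ = 0.34·3 + 0.08·1 + 0.49·2 + 0.09·3 = 2.35 bits/symbol.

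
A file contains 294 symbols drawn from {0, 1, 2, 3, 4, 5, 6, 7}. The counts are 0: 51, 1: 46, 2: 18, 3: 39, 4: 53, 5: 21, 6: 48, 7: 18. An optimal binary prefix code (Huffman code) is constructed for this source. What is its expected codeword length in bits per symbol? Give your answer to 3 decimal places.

2.942 bits/symbol

Probabilities are the counts divided by 294.
Repeatedly combine the two least-probable nodes; the expected code length is the sum of the merged weights.
merge 3/49 + 3/49 → 6/49
merge 1/14 + 6/49 → 19/98
merge 13/98 + 23/147 → 85/294
merge 8/49 + 17/98 → 33/98
merge 53/294 + 19/98 → 55/147
merge 85/294 + 33/98 → 92/147
merge 55/147 + 92/147 → 1
L = 6/49 + 19/98 + 85/294 + 33/98 + 55/147 + 92/147 + 1 = 865/294 ≈ 2.942 bits/symbol.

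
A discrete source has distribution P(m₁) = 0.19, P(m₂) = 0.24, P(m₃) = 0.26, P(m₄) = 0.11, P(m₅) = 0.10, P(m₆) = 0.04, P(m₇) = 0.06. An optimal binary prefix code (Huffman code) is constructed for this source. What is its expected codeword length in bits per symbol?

2.6 bits/symbol

Repeatedly combine the two least-probable nodes; the expected code length is the sum of the merged weights.
merge 1/25 + 3/50 → 1/10
merge 1/10 + 1/10 → 1/5
merge 11/100 + 19/100 → 3/10
merge 1/5 + 6/25 → 11/25
merge 13/50 + 3/10 → 14/25
merge 11/25 + 14/25 → 1
L = 1/10 + 1/5 + 3/10 + 11/25 + 14/25 + 1 = 13/5 = 2.6 bits/symbol.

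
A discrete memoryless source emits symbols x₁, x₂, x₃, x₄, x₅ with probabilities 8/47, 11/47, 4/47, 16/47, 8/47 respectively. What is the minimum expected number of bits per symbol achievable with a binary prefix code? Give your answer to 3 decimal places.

Repeatedly combine the two least-probable nodes; the expected code length is the sum of the merged weights.
merge 4/47 + 8/47 → 12/47
merge 8/47 + 11/47 → 19/47
merge 12/47 + 16/47 → 28/47
merge 19/47 + 28/47 → 1
L = 12/47 + 19/47 + 28/47 + 1 = 106/47 ≈ 2.255 bits/symbol.

2.255 bits/symbol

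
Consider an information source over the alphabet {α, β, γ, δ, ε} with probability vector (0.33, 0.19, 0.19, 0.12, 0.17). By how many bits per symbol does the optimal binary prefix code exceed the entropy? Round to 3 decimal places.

Entropy H = −Σ p log₂ p ≈ 2.2399 bits.
Huffman merges: 3/25+17/100→29/100; 19/100+19/100→19/50; 29/100+33/100→31/50; 19/50+31/50→1. L = 229/100 ≈ 2.2900.
L − H = 2.2900 − 2.2399 = 0.050 bits.

0.050 bits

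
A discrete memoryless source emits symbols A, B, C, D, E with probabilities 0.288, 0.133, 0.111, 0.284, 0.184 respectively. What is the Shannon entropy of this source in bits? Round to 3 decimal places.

2.221 bits

H = −Σ pᵢ log₂ pᵢ.
−0.288·log₂(0.288) = 0.5172
−0.133·log₂(0.133) = 0.3871
−0.111·log₂(0.111) = 0.3520
−0.284·log₂(0.284) = 0.5158
−0.184·log₂(0.184) = 0.4494
Sum ≈ 2.2214 → 2.221 bits.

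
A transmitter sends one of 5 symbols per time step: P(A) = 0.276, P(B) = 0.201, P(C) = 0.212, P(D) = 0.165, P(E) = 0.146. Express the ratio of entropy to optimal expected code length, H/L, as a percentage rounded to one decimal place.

Entropy H = −Σ p log₂ p ≈ 2.2865 bits.
Huffman merges: 73/500+33/200→311/1000; 201/1000+53/250→413/1000; 69/250+311/1000→587/1000; 413/1000+587/1000→1. L = 2311/1000 ≈ 2.3110.
Efficiency = H/L = 2.2865/2.3110 = 98.9%.

98.9%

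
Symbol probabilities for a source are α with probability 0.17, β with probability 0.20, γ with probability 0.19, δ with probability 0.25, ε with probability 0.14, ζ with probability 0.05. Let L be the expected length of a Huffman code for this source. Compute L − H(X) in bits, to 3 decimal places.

Entropy H = −Σ p log₂ p ≈ 2.4674 bits.
Huffman merges: 1/20+7/50→19/100; 17/100+19/100→9/25; 19/100+1/5→39/100; 1/4+9/25→61/100; 39/100+61/100→1. L = 51/20 ≈ 2.5500.
L − H = 2.5500 − 2.4674 = 0.083 bits.

0.083 bits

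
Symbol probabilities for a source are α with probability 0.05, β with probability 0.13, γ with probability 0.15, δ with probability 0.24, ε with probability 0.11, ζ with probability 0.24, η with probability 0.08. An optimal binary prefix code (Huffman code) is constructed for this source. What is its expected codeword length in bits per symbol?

2.65 bits/symbol

Repeatedly combine the two least-probable nodes; the expected code length is the sum of the merged weights.
merge 1/20 + 2/25 → 13/100
merge 11/100 + 13/100 → 6/25
merge 13/100 + 3/20 → 7/25
merge 6/25 + 6/25 → 12/25
merge 6/25 + 7/25 → 13/25
merge 12/25 + 13/25 → 1
L = 13/100 + 6/25 + 7/25 + 12/25 + 13/25 + 1 = 53/20 = 2.65 bits/symbol.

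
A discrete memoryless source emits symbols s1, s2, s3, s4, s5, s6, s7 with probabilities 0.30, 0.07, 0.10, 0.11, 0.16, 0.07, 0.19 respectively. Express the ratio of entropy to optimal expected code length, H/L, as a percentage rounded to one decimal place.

Entropy H = −Σ p log₂ p ≈ 2.6189 bits.
Huffman merges: 7/100+7/100→7/50; 1/10+11/100→21/100; 7/50+4/25→3/10; 19/100+21/100→2/5; 3/10+3/10→3/5; 2/5+3/5→1. L = 53/20 ≈ 2.6500.
Efficiency = H/L = 2.6189/2.6500 = 98.8%.

98.8%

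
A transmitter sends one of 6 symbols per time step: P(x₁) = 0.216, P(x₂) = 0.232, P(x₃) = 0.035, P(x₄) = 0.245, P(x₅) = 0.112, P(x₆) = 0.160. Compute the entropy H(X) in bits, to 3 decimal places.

H = −Σ pᵢ log₂ pᵢ.
−0.216·log₂(0.216) = 0.4776
−0.232·log₂(0.232) = 0.4890
−0.035·log₂(0.035) = 0.1693
−0.245·log₂(0.245) = 0.4971
−0.112·log₂(0.112) = 0.3537
−0.160·log₂(0.160) = 0.4230
Sum ≈ 2.4097 → 2.410 bits.

2.410 bits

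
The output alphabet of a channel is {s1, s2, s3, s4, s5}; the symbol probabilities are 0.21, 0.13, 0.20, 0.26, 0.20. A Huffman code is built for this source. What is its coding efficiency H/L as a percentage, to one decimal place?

Entropy H = −Σ p log₂ p ≈ 2.2895 bits.
Huffman merges: 13/100+1/5→33/100; 1/5+21/100→41/100; 13/50+33/100→59/100; 41/100+59/100→1. L = 233/100 ≈ 2.3300.
Efficiency = H/L = 2.2895/2.3300 = 98.3%.

98.3%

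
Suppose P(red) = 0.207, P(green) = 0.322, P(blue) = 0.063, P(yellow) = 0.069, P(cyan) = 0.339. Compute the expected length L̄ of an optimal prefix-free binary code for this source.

2.132 bits/symbol

Repeatedly combine the two least-probable nodes; the expected code length is the sum of the merged weights.
merge 63/1000 + 69/1000 → 33/250
merge 33/250 + 207/1000 → 339/1000
merge 161/500 + 339/1000 → 661/1000
merge 339/1000 + 661/1000 → 1
L = 33/250 + 339/1000 + 661/1000 + 1 = 533/250 = 2.132 bits/symbol.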